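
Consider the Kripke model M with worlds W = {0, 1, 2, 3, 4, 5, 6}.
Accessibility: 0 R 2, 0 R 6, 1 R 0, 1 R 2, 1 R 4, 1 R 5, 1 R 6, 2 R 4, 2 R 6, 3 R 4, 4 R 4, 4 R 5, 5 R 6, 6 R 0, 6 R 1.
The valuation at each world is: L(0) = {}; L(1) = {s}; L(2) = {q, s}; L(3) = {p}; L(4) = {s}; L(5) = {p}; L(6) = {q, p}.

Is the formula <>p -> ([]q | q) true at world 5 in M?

Yes

Recall that []ψ holds at a world iff ψ holds at every accessible world, and <>ψ holds iff ψ holds at some accessible world.
At 5: <>p is true, []q | q is true, so <>p -> ([]q | q) is true.
  At 5: <>p requires p at some successor in {6}.
    p holds at 6, so <>p is true at 5.
  At 5: []q is true, q is false, so []q | q is true.
    At 5: []q requires q at every successor {6}.
      At 6: q is true.
    So []q is true at 5.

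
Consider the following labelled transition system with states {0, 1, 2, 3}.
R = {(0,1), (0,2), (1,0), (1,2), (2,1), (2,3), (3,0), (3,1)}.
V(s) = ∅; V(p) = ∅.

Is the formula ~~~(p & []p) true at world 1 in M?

Yes

At 1: ~~(p & []p) is false, so ~~~(p & []p) is true.
  At 1: ~(p & []p) is true, so ~~(p & []p) is false.
    At 1: p & []p is false, so ~(p & []p) is true.
      At 1: p is false, []p is false, so p & []p is false.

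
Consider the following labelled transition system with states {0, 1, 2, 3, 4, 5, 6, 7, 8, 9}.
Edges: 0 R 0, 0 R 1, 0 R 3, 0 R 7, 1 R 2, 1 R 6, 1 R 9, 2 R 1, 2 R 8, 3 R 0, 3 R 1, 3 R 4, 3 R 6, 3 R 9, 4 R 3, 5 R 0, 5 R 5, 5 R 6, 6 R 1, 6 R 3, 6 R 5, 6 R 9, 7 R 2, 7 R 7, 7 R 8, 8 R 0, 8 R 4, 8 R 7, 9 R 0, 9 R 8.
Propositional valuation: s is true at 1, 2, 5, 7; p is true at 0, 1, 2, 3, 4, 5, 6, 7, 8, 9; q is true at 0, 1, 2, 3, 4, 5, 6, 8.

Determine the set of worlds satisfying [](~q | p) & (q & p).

Let φ = [](~q | p) & (q & p). Evaluate φ at each world:
  0 (successors {0, 1, 3, 7}): φ is true.
  1 (successors {2, 6, 9}): φ is true.
  2 (successors {1, 8}): φ is true.
  3 (successors {0, 1, 4, 6, 9}): φ is true.
  4 (successors {3}): φ is true.
  5 (successors {0, 5, 6}): φ is true.
  6 (successors {1, 3, 5, 9}): φ is true.
  7 (successors {2, 7, 8}): φ is false.
  8 (successors {0, 4, 7}): φ is true.
  9 (successors {0, 8}): φ is false.
For instance, at 0:
  At 0: [](~q | p) is true, q & p is true, so [](~q | p) & (q & p) is true.
    At 0: [](~q | p) requires ~q | p at every successor {0, 1, 3, 7}.
      At 0: ~q | p is true.
      At 1: ~q | p is true.
      At 3: ~q | p is true.
      At 7: ~q | p is true.
    So [](~q | p) is true at 0.
Satisfying worlds: {0, 1, 2, 3, 4, 5, 6, 8}

0, 1, 2, 3, 4, 5, 6, 8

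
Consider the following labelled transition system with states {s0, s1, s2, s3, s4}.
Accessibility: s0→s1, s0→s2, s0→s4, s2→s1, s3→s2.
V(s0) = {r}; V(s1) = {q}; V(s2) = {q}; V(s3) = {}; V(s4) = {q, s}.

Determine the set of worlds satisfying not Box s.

s0, s2, s3

Let φ = not Box s. Evaluate φ at each world:
  s0 (successors {s1, s2, s4}): φ is true.
  s1 (successors ∅): φ is false.
  s2 (successors {s1}): φ is true.
  s3 (successors {s2}): φ is true.
  s4 (successors ∅): φ is false.
For instance, at s3:
  At s3: Box s is false, so not Box s is true.
    At s3: Box s requires s at every successor {s2}.
      s fails at s2, so Box s is false at s3.
Satisfying worlds: {s0, s2, s3}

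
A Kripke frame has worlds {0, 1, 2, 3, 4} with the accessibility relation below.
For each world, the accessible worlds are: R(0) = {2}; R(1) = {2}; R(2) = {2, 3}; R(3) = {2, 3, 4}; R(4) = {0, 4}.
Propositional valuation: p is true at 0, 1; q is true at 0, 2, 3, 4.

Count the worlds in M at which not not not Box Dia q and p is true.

0

Let φ = not not not Box Dia q and p. Evaluate φ at each world:
  0 (successors {2}): φ is false.
  1 (successors {2}): φ is false.
  2 (successors {2, 3}): φ is false.
  3 (successors {2, 3, 4}): φ is false.
  4 (successors {0, 4}): φ is false.
For instance, at 4:
  At 4: not not not Box Dia q is false, p is false, so not not not Box Dia q and p is false.
    At 4: not not Box Dia q is true, so not not not Box Dia q is false.
      At 4: not Box Dia q is false, so not not Box Dia q is true.
Satisfying worlds: none.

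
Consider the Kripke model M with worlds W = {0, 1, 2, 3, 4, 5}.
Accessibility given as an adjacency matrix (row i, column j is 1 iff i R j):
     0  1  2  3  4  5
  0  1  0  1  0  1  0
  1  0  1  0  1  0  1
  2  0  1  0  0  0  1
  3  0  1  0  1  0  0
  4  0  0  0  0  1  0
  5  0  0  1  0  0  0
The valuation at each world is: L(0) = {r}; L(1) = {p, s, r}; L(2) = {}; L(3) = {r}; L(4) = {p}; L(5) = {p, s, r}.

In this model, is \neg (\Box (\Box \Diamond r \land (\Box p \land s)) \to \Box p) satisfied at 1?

No

Recall that \Box ψ holds at a world iff ψ holds at every accessible world, and \Diamond ψ holds iff ψ holds at some accessible world.
At 1: \Box (\Box \Diamond r \land (\Box p \land s)) \to \Box p is true, so \neg (\Box (\Box \Diamond r \land (\Box p \land s)) \to \Box p) is false.
  At 1: \Box (\Box \Diamond r \land (\Box p \land s)) is false, \Box p is false, so \Box (\Box \Diamond r \land (\Box p \land s)) \to \Box p is true.
    At 1: \Box (\Box \Diamond r \land (\Box p \land s)) requires \Box \Diamond r \land (\Box p \land s) at every successor {1, 3, 5}.
      \Box \Diamond r \land (\Box p \land s) fails at 1, so \Box (\Box \Diamond r \land (\Box p \land s)) is false at 1.
    At 1: \Box p requires p at every successor {1, 3, 5}.
      p fails at 3, so \Box p is false at 1.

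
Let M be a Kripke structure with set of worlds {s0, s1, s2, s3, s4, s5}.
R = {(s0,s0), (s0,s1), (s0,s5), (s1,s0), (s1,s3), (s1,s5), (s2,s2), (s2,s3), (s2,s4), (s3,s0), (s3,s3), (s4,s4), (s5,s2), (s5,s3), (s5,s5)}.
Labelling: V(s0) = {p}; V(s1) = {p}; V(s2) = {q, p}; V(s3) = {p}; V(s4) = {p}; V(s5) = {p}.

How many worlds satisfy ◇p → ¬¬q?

Let φ = ◇p → ¬¬q. Evaluate φ at each world:
  s0 (successors {s0, s1, s5}): φ is false.
  s1 (successors {s0, s3, s5}): φ is false.
  s2 (successors {s2, s3, s4}): φ is true.
  s3 (successors {s0, s3}): φ is false.
  s4 (successors {s4}): φ is false.
  s5 (successors {s2, s3, s5}): φ is false.
For instance, at s5:
  At s5: ◇p is true, ¬¬q is false, so ◇p → ¬¬q is false.
    At s5: ◇p requires p at some successor in {s2, s3, s5}.
      p holds at s2, so ◇p is true at s5.
Satisfying worlds: {s2}

1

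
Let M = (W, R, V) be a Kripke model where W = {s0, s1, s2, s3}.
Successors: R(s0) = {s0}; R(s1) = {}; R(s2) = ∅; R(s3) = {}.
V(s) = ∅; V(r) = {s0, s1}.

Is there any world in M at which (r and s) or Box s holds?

Let φ = (r and s) or Box s. Evaluate φ at each world:
  s0 (successors {s0}): φ is false.
  s1 (successors ∅): φ is true.
  s2 (successors ∅): φ is true.
  s3 (successors ∅): φ is true.
Detail at s1 (witness):
  At s1: r and s is false, Box s is true, so (r and s) or Box s is true.
    At s1: no accessible worlds, so Box s holds vacuously.

Yes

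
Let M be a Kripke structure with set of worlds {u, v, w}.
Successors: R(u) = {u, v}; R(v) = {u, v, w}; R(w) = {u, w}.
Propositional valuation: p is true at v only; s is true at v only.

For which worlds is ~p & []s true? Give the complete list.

Recall that []ψ holds at a world iff ψ holds at every accessible world, and <>ψ holds iff ψ holds at some accessible world.
Let φ = ~p & []s. Evaluate φ at each world:
  u (successors {u, v}): φ is false.
  v (successors {u, v, w}): φ is false.
  w (successors {u, w}): φ is false.
For instance, at v:
  At v: ~p is false, []s is false, so ~p & []s is false.
    At v: []s requires s at every successor {u, v, w}.
      s fails at u, so []s is false at v.
Satisfying worlds: none.

none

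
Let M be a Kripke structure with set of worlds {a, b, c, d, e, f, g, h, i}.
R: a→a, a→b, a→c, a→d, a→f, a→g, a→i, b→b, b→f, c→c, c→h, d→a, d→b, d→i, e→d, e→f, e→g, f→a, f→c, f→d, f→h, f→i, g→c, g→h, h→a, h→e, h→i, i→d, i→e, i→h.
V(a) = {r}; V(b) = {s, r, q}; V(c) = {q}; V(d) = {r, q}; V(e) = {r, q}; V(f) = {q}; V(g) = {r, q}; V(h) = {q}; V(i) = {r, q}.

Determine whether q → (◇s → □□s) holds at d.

At d: q is true, ◇s → □□s is false, so q → (◇s → □□s) is false.
  At d: ◇s is true, □□s is false, so ◇s → □□s is false.
    At d: ◇s requires s at some successor in {a, b, i}.
      s holds at b, so ◇s is true at d.
    At d: □□s requires □s at every successor {a, b, i}.
      □s fails at a, so □□s is false at d.

No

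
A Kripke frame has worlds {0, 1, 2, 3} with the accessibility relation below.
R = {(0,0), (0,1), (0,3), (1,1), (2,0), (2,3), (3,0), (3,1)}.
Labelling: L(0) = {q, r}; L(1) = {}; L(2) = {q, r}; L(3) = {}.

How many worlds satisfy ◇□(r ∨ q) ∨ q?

2

Let φ = ◇□(r ∨ q) ∨ q. Evaluate φ at each world:
  0 (successors {0, 1, 3}): φ is true.
  1 (successors {1}): φ is false.
  2 (successors {0, 3}): φ is true.
  3 (successors {0, 1}): φ is false.
For instance, at 1:
  At 1: ◇□(r ∨ q) is false, q is false, so ◇□(r ∨ q) ∨ q is false.
    At 1: ◇□(r ∨ q) requires □(r ∨ q) at some successor in {1}.
      At 1: □(r ∨ q) is false.
    So ◇□(r ∨ q) is false at 1.
Satisfying worlds: {0, 2}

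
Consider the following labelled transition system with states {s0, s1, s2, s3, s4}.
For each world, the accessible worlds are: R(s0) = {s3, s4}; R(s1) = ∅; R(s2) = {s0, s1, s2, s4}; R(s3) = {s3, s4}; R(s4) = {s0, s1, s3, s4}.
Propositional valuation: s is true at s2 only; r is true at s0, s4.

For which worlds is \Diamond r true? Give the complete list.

Let φ = \Diamond r. Evaluate φ at each world:
  s0 (successors {s3, s4}): φ is true.
  s1 (successors ∅): φ is false.
  s2 (successors {s0, s1, s2, s4}): φ is true.
  s3 (successors {s3, s4}): φ is true.
  s4 (successors {s0, s1, s3, s4}): φ is true.
For instance, at s4:
  At s4: \Diamond r requires r at some successor in {s0, s1, s3, s4}.
    r holds at s0, so \Diamond r is true at s4.
Satisfying worlds: {s0, s2, s3, s4}

s0, s2, s3, s4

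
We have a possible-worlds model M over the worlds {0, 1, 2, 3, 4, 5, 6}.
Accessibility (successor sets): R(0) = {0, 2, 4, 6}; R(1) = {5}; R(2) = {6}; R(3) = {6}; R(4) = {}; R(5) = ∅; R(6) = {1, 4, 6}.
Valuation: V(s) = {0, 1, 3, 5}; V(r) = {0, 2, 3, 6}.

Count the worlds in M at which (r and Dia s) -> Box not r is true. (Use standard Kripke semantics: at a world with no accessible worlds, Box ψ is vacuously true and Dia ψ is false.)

Recall that Box ψ holds at a world iff ψ holds at every accessible world, and Dia ψ holds iff ψ holds at some accessible world.
Let φ = (r and Dia s) -> Box not r. Evaluate φ at each world:
  0 (successors {0, 2, 4, 6}): φ is false.
  1 (successors {5}): φ is true.
  2 (successors {6}): φ is true.
  3 (successors {6}): φ is true.
  4 (successors ∅): φ is true.
  5 (successors ∅): φ is true.
  6 (successors {1, 4, 6}): φ is false.
For instance, at 2:
  At 2: r and Dia s is false, Box not r is false, so (r and Dia s) -> Box not r is true.
    At 2: r is true, Dia s is false, so r and Dia s is false.
      At 2: Dia s requires s at some successor in {6}.
        At 6: s is false.
      So Dia s is false at 2.
    At 2: Box not r requires not r at every successor {6}.
      not r fails at 6, so Box not r is false at 2.
Satisfying worlds: {1, 2, 3, 4, 5}

5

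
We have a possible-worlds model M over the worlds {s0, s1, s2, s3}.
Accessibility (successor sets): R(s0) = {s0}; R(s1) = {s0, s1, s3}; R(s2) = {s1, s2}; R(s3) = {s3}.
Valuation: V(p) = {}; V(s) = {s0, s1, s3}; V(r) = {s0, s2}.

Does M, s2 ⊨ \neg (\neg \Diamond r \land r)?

Yes

Recall that \Diamond ψ holds at a world iff ψ holds at some accessible world.
At s2: \neg \Diamond r \land r is false, so \neg (\neg \Diamond r \land r) is true.
  At s2: \neg \Diamond r is false, r is true, so \neg \Diamond r \land r is false.
    At s2: \Diamond r is true, so \neg \Diamond r is false.
      At s2: \Diamond r requires r at some successor in {s1, s2}.
        r holds at s2, so \Diamond r is true at s2.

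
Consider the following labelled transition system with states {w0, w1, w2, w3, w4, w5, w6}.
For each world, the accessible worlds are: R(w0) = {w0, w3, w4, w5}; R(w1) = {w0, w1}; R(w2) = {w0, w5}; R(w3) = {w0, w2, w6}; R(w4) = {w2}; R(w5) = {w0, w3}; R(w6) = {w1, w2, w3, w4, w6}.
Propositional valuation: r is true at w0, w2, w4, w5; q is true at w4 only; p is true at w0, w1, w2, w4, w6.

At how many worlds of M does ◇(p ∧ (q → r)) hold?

Let φ = ◇(p ∧ (q → r)). Evaluate φ at each world:
  w0 (successors {w0, w3, w4, w5}): φ is true.
  w1 (successors {w0, w1}): φ is true.
  w2 (successors {w0, w5}): φ is true.
  w3 (successors {w0, w2, w6}): φ is true.
  w4 (successors {w2}): φ is true.
  w5 (successors {w0, w3}): φ is true.
  w6 (successors {w1, w2, w3, w4, w6}): φ is true.
For instance, at w6:
  At w6: ◇(p ∧ (q → r)) requires p ∧ (q → r) at some successor in {w1, w2, w3, w4, w6}.
    p ∧ (q → r) holds at w1, so ◇(p ∧ (q → r)) is true at w6.
Satisfying worlds: {w0, w1, w2, w3, w4, w5, w6}

7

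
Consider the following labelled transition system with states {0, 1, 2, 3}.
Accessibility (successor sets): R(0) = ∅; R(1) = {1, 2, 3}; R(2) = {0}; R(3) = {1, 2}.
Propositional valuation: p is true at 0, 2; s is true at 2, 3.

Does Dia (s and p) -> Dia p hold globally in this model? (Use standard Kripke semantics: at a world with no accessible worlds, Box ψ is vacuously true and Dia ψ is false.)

Let φ = Dia (s and p) -> Dia p. Evaluate φ at each world:
  0 (successors ∅): φ is true.
  1 (successors {1, 2, 3}): φ is true.
  2 (successors {0}): φ is true.
  3 (successors {1, 2}): φ is true.
For instance, at 3:
  At 3: Dia (s and p) is true, Dia p is true, so Dia (s and p) -> Dia p is true.
    At 3: Dia (s and p) requires s and p at some successor in {1, 2}.
      s and p holds at 2, so Dia (s and p) is true at 3.
    At 3: Dia p requires p at some successor in {1, 2}.
      p holds at 2, so Dia p is true at 3.

Yes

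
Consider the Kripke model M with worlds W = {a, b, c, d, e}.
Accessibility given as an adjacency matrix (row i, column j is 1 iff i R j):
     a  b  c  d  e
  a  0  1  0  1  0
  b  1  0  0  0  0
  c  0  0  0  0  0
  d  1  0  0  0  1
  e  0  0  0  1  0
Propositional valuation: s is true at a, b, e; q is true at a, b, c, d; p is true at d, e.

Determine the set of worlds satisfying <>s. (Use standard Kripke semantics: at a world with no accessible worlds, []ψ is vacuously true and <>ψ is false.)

Let φ = <>s. Evaluate φ at each world:
  a (successors {b, d}): φ is true.
  b (successors {a}): φ is true.
  c (successors ∅): φ is false.
  d (successors {a, e}): φ is true.
  e (successors {d}): φ is false.
For instance, at d:
  At d: <>s requires s at some successor in {a, e}.
    s holds at a, so <>s is true at d.
Satisfying worlds: {a, b, d}

a, b, d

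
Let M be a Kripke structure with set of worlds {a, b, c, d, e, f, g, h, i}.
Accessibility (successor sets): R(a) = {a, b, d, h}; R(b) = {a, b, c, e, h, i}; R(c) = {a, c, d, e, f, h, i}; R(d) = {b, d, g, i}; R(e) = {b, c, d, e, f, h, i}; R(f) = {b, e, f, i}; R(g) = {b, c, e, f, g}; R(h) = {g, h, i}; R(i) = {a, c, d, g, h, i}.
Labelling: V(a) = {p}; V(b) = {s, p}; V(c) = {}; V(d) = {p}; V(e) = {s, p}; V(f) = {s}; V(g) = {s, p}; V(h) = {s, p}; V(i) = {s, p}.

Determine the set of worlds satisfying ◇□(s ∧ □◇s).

a, b, c, e, f, g, h, i

Let φ = ◇□(s ∧ □◇s). Evaluate φ at each world:
  a (successors {a, b, d, h}): φ is true.
  b (successors {a, b, c, e, h, i}): φ is true.
  c (successors {a, c, d, e, f, h, i}): φ is true.
  d (successors {b, d, g, i}): φ is false.
  e (successors {b, c, d, e, f, h, i}): φ is true.
  f (successors {b, e, f, i}): φ is true.
  g (successors {b, c, e, f, g}): φ is true.
  h (successors {g, h, i}): φ is true.
  i (successors {a, c, d, g, h, i}): φ is true.
For instance, at b:
  At b: ◇□(s ∧ □◇s) requires □(s ∧ □◇s) at some successor in {a, b, c, e, h, i}.
    □(s ∧ □◇s) holds at h, so ◇□(s ∧ □◇s) is true at b.
      At h: □(s ∧ □◇s) requires s ∧ □◇s at every successor {g, h, i}.
        At g: s ∧ □◇s is true.
        At h: s ∧ □◇s is true.
        At i: s ∧ □◇s is true.
      So □(s ∧ □◇s) is true at h.
Satisfying worlds: {a, b, c, e, f, g, h, i}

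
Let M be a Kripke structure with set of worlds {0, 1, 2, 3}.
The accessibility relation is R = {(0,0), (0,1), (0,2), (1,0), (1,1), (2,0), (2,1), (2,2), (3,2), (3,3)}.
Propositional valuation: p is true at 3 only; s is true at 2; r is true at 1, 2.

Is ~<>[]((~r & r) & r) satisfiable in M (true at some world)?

Let φ = ~<>[]((~r & r) & r). Evaluate φ at each world:
  0 (successors {0, 1, 2}): φ is true.
  1 (successors {0, 1}): φ is true.
  2 (successors {0, 1, 2}): φ is true.
  3 (successors {2, 3}): φ is true.
Detail at 0 (witness):
  At 0: <>[]((~r & r) & r) is false, so ~<>[]((~r & r) & r) is true.
    At 0: <>[]((~r & r) & r) requires []((~r & r) & r) at some successor in {0, 1, 2}.
      At 0: []((~r & r) & r) is false.
      At 1: []((~r & r) & r) is false.
      At 2: []((~r & r) & r) is false.
    So <>[]((~r & r) & r) is false at 0.

Yes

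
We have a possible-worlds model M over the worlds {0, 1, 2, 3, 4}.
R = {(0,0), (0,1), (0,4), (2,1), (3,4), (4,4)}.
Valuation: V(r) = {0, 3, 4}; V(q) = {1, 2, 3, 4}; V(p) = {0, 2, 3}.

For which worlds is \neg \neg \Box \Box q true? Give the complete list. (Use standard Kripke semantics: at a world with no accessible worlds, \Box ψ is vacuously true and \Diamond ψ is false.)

Let φ = \neg \neg \Box \Box q. Evaluate φ at each world:
  0 (successors {0, 1, 4}): φ is false.
  1 (successors ∅): φ is true.
  2 (successors {1}): φ is true.
  3 (successors {4}): φ is true.
  4 (successors {4}): φ is true.
For instance, at 4:
  At 4: \neg \Box \Box q is false, so \neg \neg \Box \Box q is true.
    At 4: \Box \Box q is true, so \neg \Box \Box q is false.
      At 4: \Box \Box q requires \Box q at every successor {4}.
        At 4: \Box q is true.
      So \Box \Box q is true at 4.
Satisfying worlds: {1, 2, 3, 4}

1, 2, 3, 4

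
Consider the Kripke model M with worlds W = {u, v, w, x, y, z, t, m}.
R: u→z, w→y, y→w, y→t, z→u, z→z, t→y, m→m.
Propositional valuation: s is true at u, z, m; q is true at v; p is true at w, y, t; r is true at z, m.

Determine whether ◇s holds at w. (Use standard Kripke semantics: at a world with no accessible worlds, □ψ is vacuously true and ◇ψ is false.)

At w: ◇s requires s at some successor in {y}.
  At y: s is false.
So ◇s is false at w.

No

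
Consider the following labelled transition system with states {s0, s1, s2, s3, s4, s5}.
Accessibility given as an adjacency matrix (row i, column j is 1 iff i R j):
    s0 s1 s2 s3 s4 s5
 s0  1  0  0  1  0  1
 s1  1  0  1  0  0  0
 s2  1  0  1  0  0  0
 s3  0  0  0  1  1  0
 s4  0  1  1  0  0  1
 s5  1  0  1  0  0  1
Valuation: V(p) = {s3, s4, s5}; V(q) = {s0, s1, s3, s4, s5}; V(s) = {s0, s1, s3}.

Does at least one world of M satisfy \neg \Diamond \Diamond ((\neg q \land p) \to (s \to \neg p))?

No

Let φ = \neg \Diamond \Diamond ((\neg q \land p) \to (s \to \neg p)). Evaluate φ at each world:
  s0 (successors {s0, s3, s5}): φ is false.
  s1 (successors {s0, s2}): φ is false.
  s2 (successors {s0, s2}): φ is false.
  s3 (successors {s3, s4}): φ is false.
  s4 (successors {s1, s2, s5}): φ is false.
  s5 (successors {s0, s2, s5}): φ is false.
For instance, at s3:
  At s3: \Diamond \Diamond ((\neg q \land p) \to (s \to \neg p)) is true, so \neg \Diamond \Diamond ((\neg q \land p) \to (s \to \neg p)) is false.
    At s3: \Diamond \Diamond ((\neg q \land p) \to (s \to \neg p)) requires \Diamond ((\neg q \land p) \to (s \to \neg p)) at some successor in {s3, s4}.
      \Diamond ((\neg q \land p) \to (s \to \neg p)) holds at s3, so \Diamond \Diamond ((\neg q \land p) \to (s \to \neg p)) is true at s3.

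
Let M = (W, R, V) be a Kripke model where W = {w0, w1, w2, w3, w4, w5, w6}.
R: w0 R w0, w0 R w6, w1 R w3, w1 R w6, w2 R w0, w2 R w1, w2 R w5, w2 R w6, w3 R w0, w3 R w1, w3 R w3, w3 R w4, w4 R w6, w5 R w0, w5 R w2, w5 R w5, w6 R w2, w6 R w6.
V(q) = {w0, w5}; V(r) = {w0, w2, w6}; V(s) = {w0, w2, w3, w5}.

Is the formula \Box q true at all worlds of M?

Let φ = \Box q. Evaluate φ at each world:
  w0 (successors {w0, w6}): φ is false.
  w1 (successors {w3, w6}): φ is false.
  w2 (successors {w0, w1, w5, w6}): φ is false.
  w3 (successors {w0, w1, w3, w4}): φ is false.
  w4 (successors {w6}): φ is false.
  w5 (successors {w0, w2, w5}): φ is false.
  w6 (successors {w2, w6}): φ is false.
Detail at w0 (counterexample):
  At w0: \Box q requires q at every successor {w0, w6}.
    q fails at w6, so \Box q is false at w0.

No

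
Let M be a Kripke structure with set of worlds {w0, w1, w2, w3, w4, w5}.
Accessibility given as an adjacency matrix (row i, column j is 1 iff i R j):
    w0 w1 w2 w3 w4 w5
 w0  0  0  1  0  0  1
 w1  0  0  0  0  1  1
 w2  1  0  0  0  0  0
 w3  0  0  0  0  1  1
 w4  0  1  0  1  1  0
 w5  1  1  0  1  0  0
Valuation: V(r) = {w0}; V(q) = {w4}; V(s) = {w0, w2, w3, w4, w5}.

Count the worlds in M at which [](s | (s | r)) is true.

4

Let φ = [](s | (s | r)). Evaluate φ at each world:
  w0 (successors {w2, w5}): φ is true.
  w1 (successors {w4, w5}): φ is true.
  w2 (successors {w0}): φ is true.
  w3 (successors {w4, w5}): φ is true.
  w4 (successors {w1, w3, w4}): φ is false.
  w5 (successors {w0, w1, w3}): φ is false.
For instance, at w0:
  At w0: [](s | (s | r)) requires s | (s | r) at every successor {w2, w5}.
    At w2: s | (s | r) is true.
    At w5: s | (s | r) is true.
  So [](s | (s | r)) is true at w0.
Satisfying worlds: {w0, w1, w2, w3}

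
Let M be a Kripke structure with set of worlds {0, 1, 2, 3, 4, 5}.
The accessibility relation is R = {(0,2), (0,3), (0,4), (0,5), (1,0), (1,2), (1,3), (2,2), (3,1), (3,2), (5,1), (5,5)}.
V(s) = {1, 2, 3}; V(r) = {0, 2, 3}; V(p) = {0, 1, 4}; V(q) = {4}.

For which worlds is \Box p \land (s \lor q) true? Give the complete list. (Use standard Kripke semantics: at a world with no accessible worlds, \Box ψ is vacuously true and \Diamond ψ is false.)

Recall that \Box ψ holds at a world iff ψ holds at every accessible world, and \Diamond ψ holds iff ψ holds at some accessible world.
Let φ = \Box p \land (s \lor q). Evaluate φ at each world:
  0 (successors {2, 3, 4, 5}): φ is false.
  1 (successors {0, 2, 3}): φ is false.
  2 (successors {2}): φ is false.
  3 (successors {1, 2}): φ is false.
  4 (successors ∅): φ is true.
  5 (successors {1, 5}): φ is false.
For instance, at 0:
  At 0: \Box p is false, s \lor q is false, so \Box p \land (s \lor q) is false.
    At 0: \Box p requires p at every successor {2, 3, 4, 5}.
      p fails at 2, so \Box p is false at 0.
Satisfying worlds: {4}

4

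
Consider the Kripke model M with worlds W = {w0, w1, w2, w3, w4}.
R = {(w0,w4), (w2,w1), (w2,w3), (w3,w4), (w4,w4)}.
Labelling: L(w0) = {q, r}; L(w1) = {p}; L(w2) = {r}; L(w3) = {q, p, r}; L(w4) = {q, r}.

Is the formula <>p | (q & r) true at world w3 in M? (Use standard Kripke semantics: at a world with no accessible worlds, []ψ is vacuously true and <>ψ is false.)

At w3: <>p is false, q & r is true, so <>p | (q & r) is true.
  At w3: <>p requires p at some successor in {w4}.
    At w4: p is false.
  So <>p is false at w3.

Yes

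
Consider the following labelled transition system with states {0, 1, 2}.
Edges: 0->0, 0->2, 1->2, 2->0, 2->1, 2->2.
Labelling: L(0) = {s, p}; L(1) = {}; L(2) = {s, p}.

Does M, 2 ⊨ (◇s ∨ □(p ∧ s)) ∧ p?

At 2: ◇s ∨ □(p ∧ s) is true, p is true, so (◇s ∨ □(p ∧ s)) ∧ p is true.
  At 2: ◇s is true, □(p ∧ s) is false, so ◇s ∨ □(p ∧ s) is true.
    At 2: ◇s requires s at some successor in {0, 1, 2}.
      s holds at 0, so ◇s is true at 2.
    At 2: □(p ∧ s) requires p ∧ s at every successor {0, 1, 2}.
      p ∧ s fails at 1, so □(p ∧ s) is false at 2.

Yes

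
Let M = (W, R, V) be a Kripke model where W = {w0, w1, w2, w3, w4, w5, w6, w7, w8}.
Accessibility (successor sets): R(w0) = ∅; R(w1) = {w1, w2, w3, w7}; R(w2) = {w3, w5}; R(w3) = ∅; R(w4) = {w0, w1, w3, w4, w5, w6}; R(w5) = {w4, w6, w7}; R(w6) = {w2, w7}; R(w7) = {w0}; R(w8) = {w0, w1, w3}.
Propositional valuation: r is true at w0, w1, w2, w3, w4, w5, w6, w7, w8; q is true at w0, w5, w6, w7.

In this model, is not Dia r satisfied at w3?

At w3: Dia r is false, so not Dia r is true.
  At w3: no accessible worlds, so Dia r is false.

Yes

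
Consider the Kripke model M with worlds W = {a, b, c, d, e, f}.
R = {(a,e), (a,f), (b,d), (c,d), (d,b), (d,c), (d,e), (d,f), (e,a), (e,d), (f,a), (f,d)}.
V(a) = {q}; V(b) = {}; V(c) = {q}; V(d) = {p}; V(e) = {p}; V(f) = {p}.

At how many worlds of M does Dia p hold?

6

Let φ = Dia p. Evaluate φ at each world:
  a (successors {e, f}): φ is true.
  b (successors {d}): φ is true.
  c (successors {d}): φ is true.
  d (successors {b, c, e, f}): φ is true.
  e (successors {a, d}): φ is true.
  f (successors {a, d}): φ is true.
For instance, at c:
  At c: Dia p requires p at some successor in {d}.
    p holds at d, so Dia p is true at c.
Satisfying worlds: {a, b, c, d, e, f}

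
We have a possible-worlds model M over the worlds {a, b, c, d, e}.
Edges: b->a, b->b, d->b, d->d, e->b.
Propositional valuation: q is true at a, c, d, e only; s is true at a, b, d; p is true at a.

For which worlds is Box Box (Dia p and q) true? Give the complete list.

a, c

Recall that Box ψ holds at a world iff ψ holds at every accessible world, and Dia ψ holds iff ψ holds at some accessible world.
Let φ = Box Box (Dia p and q). Evaluate φ at each world:
  a (successors ∅): φ is true.
  b (successors {a, b}): φ is false.
  c (successors ∅): φ is true.
  d (successors {b, d}): φ is false.
  e (successors {b}): φ is false.
For instance, at d:
  At d: Box Box (Dia p and q) requires Box (Dia p and q) at every successor {b, d}.
    Box (Dia p and q) fails at b, so Box Box (Dia p and q) is false at d.
      At b: Box (Dia p and q) requires Dia p and q at every successor {a, b}.
        Dia p and q fails at a, so Box (Dia p and q) is false at b.
Satisfying worlds: {a, c}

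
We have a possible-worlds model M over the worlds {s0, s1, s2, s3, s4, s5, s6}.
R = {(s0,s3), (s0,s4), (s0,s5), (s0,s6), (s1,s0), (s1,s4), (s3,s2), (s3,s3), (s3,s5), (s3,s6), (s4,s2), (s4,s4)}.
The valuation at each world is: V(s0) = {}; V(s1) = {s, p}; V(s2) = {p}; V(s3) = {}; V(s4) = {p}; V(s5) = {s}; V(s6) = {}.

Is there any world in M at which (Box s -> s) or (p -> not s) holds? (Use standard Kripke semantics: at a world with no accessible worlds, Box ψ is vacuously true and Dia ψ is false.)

Yes

Recall that Box ψ holds at a world iff ψ holds at every accessible world, and Dia ψ holds iff ψ holds at some accessible world.
Let φ = (Box s -> s) or (p -> not s). Evaluate φ at each world:
  s0 (successors {s3, s4, s5, s6}): φ is true.
  s1 (successors {s0, s4}): φ is true.
  s2 (successors ∅): φ is true.
  s3 (successors {s2, s3, s5, s6}): φ is true.
  s4 (successors {s2, s4}): φ is true.
  s5 (successors ∅): φ is true.
  s6 (successors ∅): φ is true.
Detail at s0 (witness):
  At s0: Box s -> s is true, p -> not s is true, so (Box s -> s) or (p -> not s) is true.
    At s0: Box s is false, s is false, so Box s -> s is true.
      At s0: Box s requires s at every successor {s3, s4, s5, s6}.
        s fails at s3, so Box s is false at s0.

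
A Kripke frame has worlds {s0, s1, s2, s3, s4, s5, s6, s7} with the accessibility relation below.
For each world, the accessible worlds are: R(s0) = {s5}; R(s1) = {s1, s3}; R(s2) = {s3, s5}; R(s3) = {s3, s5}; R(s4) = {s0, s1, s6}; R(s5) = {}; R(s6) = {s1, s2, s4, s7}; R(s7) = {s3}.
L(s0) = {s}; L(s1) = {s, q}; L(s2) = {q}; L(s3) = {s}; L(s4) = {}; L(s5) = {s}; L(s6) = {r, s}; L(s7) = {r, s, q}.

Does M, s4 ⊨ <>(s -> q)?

Recall that <>ψ holds at a world iff ψ holds at some accessible world.
At s4: <>(s -> q) requires s -> q at some successor in {s0, s1, s6}.
  s -> q holds at s1, so <>(s -> q) is true at s4.

Yes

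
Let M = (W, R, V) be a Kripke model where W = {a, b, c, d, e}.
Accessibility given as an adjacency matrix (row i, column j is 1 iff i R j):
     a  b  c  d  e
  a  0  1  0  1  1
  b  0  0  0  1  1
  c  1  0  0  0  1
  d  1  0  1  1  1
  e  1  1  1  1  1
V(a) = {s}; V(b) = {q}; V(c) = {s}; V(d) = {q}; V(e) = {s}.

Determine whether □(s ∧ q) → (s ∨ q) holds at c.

Yes

At c: □(s ∧ q) is false, s ∨ q is true, so □(s ∧ q) → (s ∨ q) is true.
  At c: □(s ∧ q) requires s ∧ q at every successor {a, e}.
    s ∧ q fails at a, so □(s ∧ q) is false at c.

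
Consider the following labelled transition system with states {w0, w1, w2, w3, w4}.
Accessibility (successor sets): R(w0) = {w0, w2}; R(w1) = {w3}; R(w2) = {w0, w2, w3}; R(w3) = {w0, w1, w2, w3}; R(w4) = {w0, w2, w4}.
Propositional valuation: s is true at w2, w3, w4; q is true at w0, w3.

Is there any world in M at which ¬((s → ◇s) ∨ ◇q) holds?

Let φ = ¬((s → ◇s) ∨ ◇q). Evaluate φ at each world:
  w0 (successors {w0, w2}): φ is false.
  w1 (successors {w3}): φ is false.
  w2 (successors {w0, w2, w3}): φ is false.
  w3 (successors {w0, w1, w2, w3}): φ is false.
  w4 (successors {w0, w2, w4}): φ is false.
For instance, at w4:
  At w4: (s → ◇s) ∨ ◇q is true, so ¬((s → ◇s) ∨ ◇q) is false.
    At w4: s → ◇s is true, ◇q is true, so (s → ◇s) ∨ ◇q is true.
      At w4: s is true, ◇s is true, so s → ◇s is true.
      At w4: ◇q requires q at some successor in {w0, w2, w4}.
        q holds at w0, so ◇q is true at w4.

No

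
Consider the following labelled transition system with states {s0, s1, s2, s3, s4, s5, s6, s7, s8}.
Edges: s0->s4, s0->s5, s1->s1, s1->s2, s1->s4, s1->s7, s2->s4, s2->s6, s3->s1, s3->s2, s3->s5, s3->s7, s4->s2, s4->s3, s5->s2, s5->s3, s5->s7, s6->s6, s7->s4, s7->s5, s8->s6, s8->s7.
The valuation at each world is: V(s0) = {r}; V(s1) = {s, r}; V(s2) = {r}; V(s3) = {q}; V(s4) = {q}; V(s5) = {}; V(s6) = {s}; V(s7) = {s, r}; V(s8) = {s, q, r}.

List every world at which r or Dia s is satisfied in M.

Let φ = r or Dia s. Evaluate φ at each world:
  s0 (successors {s4, s5}): φ is true.
  s1 (successors {s1, s2, s4, s7}): φ is true.
  s2 (successors {s4, s6}): φ is true.
  s3 (successors {s1, s2, s5, s7}): φ is true.
  s4 (successors {s2, s3}): φ is false.
  s5 (successors {s2, s3, s7}): φ is true.
  s6 (successors {s6}): φ is true.
  s7 (successors {s4, s5}): φ is true.
  s8 (successors {s6, s7}): φ is true.
For instance, at s2:
  At s2: r is true, Dia s is true, so r or Dia s is true.
    At s2: Dia s requires s at some successor in {s4, s6}.
      s holds at s6, so Dia s is true at s2.
Satisfying worlds: {s0, s1, s2, s3, s5, s6, s7, s8}

s0, s1, s2, s3, s5, s6, s7, s8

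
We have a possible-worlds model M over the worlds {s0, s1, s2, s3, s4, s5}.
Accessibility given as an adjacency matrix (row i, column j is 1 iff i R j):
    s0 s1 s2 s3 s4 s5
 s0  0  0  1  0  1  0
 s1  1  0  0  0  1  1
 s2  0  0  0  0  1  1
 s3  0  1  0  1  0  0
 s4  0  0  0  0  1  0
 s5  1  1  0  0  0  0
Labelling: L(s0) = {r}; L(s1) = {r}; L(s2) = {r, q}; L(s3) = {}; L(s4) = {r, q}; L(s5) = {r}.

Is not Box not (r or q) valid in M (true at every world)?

Yes

Recall that Box ψ holds at a world iff ψ holds at every accessible world, and Dia ψ holds iff ψ holds at some accessible world.
Let φ = not Box not (r or q). Evaluate φ at each world:
  s0 (successors {s2, s4}): φ is true.
  s1 (successors {s0, s4, s5}): φ is true.
  s2 (successors {s4, s5}): φ is true.
  s3 (successors {s1, s3}): φ is true.
  s4 (successors {s4}): φ is true.
  s5 (successors {s0, s1}): φ is true.
For instance, at s1:
  At s1: Box not (r or q) is false, so not Box not (r or q) is true.
    At s1: Box not (r or q) requires not (r or q) at every successor {s0, s4, s5}.
      not (r or q) fails at s0, so Box not (r or q) is false at s1.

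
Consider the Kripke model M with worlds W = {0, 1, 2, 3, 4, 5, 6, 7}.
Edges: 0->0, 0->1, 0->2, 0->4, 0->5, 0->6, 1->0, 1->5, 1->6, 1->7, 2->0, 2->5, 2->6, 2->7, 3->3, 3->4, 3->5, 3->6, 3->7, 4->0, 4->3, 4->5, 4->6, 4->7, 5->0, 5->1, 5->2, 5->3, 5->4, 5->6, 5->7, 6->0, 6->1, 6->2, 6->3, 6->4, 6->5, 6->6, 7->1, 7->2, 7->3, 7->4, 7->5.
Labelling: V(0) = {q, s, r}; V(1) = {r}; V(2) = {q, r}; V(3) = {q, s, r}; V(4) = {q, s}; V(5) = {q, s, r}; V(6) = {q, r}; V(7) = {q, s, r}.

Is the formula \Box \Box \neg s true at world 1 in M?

No

At 1: \Box \Box \neg s requires \Box \neg s at every successor {0, 5, 6, 7}.
  \Box \neg s fails at 0, so \Box \Box \neg s is false at 1.
    At 0: \Box \neg s requires \neg s at every successor {0, 1, 2, 4, 5, 6}.
      \neg s fails at 0, so \Box \neg s is false at 0.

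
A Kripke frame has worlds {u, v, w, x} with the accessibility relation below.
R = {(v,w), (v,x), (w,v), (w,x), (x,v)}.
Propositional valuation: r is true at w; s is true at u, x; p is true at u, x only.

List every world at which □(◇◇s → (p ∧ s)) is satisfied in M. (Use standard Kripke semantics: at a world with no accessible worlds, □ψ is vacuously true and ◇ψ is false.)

Recall that □ψ holds at a world iff ψ holds at every accessible world, and ◇ψ holds iff ψ holds at some accessible world.
Let φ = □(◇◇s → (p ∧ s)). Evaluate φ at each world:
  u (successors ∅): φ is true.
  v (successors {w, x}): φ is false.
  w (successors {v, x}): φ is false.
  x (successors {v}): φ is false.
For instance, at x:
  At x: □(◇◇s → (p ∧ s)) requires ◇◇s → (p ∧ s) at every successor {v}.
    ◇◇s → (p ∧ s) fails at v, so □(◇◇s → (p ∧ s)) is false at x.
      At v: ◇◇s is true, p ∧ s is false, so ◇◇s → (p ∧ s) is false.
Satisfying worlds: {u}

u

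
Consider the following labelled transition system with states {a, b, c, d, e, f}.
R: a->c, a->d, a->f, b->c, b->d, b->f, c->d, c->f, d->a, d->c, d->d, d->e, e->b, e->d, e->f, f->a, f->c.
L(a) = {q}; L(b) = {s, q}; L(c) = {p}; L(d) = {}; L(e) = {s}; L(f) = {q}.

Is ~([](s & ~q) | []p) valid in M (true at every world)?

Yes

Let φ = ~([](s & ~q) | []p). Evaluate φ at each world:
  a (successors {c, d, f}): φ is true.
  b (successors {c, d, f}): φ is true.
  c (successors {d, f}): φ is true.
  d (successors {a, c, d, e}): φ is true.
  e (successors {b, d, f}): φ is true.
  f (successors {a, c}): φ is true.
For instance, at c:
  At c: [](s & ~q) | []p is false, so ~([](s & ~q) | []p) is true.
    At c: [](s & ~q) is false, []p is false, so [](s & ~q) | []p is false.
      At c: [](s & ~q) requires s & ~q at every successor {d, f}.
        s & ~q fails at d, so [](s & ~q) is false at c.
      At c: []p requires p at every successor {d, f}.
        p fails at d, so []p is false at c.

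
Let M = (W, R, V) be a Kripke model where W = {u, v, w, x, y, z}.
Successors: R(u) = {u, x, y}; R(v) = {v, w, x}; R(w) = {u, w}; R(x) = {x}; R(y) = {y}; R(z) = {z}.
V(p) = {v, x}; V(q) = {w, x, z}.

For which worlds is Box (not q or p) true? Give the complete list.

u, x, y

Let φ = Box (not q or p). Evaluate φ at each world:
  u (successors {u, x, y}): φ is true.
  v (successors {v, w, x}): φ is false.
  w (successors {u, w}): φ is false.
  x (successors {x}): φ is true.
  y (successors {y}): φ is true.
  z (successors {z}): φ is false.
For instance, at w:
  At w: Box (not q or p) requires not q or p at every successor {u, w}.
    not q or p fails at w, so Box (not q or p) is false at w.
Satisfying worlds: {u, x, y}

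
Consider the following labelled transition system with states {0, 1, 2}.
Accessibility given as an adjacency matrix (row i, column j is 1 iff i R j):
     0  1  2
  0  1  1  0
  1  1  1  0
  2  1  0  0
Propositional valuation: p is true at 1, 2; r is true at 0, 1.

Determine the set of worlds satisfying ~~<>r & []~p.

2

Let φ = ~~<>r & []~p. Evaluate φ at each world:
  0 (successors {0, 1}): φ is false.
  1 (successors {0, 1}): φ is false.
  2 (successors {0}): φ is true.
For instance, at 1:
  At 1: ~~<>r is true, []~p is false, so ~~<>r & []~p is false.
    At 1: ~<>r is false, so ~~<>r is true.
      At 1: <>r is true, so ~<>r is false.
    At 1: []~p requires ~p at every successor {0, 1}.
      ~p fails at 1, so []~p is false at 1.
Satisfying worlds: {2}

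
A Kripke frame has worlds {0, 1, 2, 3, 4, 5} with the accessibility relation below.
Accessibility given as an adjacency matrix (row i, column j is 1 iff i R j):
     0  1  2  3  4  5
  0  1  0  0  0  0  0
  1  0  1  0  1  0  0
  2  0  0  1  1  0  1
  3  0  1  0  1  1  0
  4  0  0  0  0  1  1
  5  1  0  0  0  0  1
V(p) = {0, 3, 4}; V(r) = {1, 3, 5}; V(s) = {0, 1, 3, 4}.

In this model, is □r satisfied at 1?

Yes

At 1: □r requires r at every successor {1, 3}.
  At 1: r is true.
  At 3: r is true.
So □r is true at 1.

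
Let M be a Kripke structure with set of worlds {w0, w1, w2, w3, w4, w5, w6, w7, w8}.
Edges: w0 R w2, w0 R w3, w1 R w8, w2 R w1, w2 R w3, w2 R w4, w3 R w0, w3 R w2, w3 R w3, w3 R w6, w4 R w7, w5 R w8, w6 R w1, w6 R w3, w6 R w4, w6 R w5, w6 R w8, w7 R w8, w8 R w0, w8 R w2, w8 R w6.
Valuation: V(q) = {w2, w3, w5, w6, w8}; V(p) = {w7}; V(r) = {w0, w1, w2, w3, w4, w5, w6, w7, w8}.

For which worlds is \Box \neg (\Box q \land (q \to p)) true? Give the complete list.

w0, w1, w5, w7

Let φ = \Box \neg (\Box q \land (q \to p)). Evaluate φ at each world:
  w0 (successors {w2, w3}): φ is true.
  w1 (successors {w8}): φ is true.
  w2 (successors {w1, w3, w4}): φ is false.
  w3 (successors {w0, w2, w3, w6}): φ is false.
  w4 (successors {w7}): φ is false.
  w5 (successors {w8}): φ is true.
  w6 (successors {w1, w3, w4, w5, w8}): φ is false.
  w7 (successors {w8}): φ is true.
  w8 (successors {w0, w2, w6}): φ is false.
For instance, at w7:
  At w7: \Box \neg (\Box q \land (q \to p)) requires \neg (\Box q \land (q \to p)) at every successor {w8}.
      At w8: \Box q \land (q \to p) is false, so \neg (\Box q \land (q \to p)) is true.
  So \Box \neg (\Box q \land (q \to p)) is true at w7.
Satisfying worlds: {w0, w1, w5, w7}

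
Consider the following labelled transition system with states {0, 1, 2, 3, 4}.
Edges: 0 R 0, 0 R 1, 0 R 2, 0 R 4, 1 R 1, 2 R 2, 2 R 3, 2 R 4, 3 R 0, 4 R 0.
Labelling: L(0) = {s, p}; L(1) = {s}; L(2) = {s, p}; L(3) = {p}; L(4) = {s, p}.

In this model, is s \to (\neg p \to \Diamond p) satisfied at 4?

At 4: s is true, \neg p \to \Diamond p is true, so s \to (\neg p \to \Diamond p) is true.
  At 4: \neg p is false, \Diamond p is true, so \neg p \to \Diamond p is true.
    At 4: \Diamond p requires p at some successor in {0}.
      p holds at 0, so \Diamond p is true at 4.

Yes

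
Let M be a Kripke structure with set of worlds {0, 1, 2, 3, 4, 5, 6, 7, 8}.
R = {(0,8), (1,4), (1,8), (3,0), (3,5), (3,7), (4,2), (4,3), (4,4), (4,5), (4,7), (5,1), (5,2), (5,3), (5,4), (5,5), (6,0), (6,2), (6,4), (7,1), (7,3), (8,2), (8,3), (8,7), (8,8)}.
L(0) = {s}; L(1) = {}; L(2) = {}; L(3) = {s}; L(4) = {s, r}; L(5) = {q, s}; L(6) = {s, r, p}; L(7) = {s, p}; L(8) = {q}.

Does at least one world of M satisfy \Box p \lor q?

Yes

Let φ = \Box p \lor q. Evaluate φ at each world:
  0 (successors {8}): φ is false.
  1 (successors {4, 8}): φ is false.
  2 (successors ∅): φ is true.
  3 (successors {0, 5, 7}): φ is false.
  4 (successors {2, 3, 4, 5, 7}): φ is false.
  5 (successors {1, 2, 3, 4, 5}): φ is true.
  6 (successors {0, 2, 4}): φ is false.
  7 (successors {1, 3}): φ is false.
  8 (successors {2, 3, 7, 8}): φ is true.
Detail at 2 (witness):
  At 2: \Box p is true, q is false, so \Box p \lor q is true.
    At 2: no accessible worlds, so \Box p holds vacuously.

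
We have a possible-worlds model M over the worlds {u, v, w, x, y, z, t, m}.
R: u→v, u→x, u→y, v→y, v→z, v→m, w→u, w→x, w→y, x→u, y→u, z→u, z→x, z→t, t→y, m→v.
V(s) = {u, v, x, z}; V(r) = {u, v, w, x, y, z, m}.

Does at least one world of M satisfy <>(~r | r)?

Let φ = <>(~r | r). Evaluate φ at each world:
  u (successors {v, x, y}): φ is true.
  v (successors {y, z, m}): φ is true.
  w (successors {u, x, y}): φ is true.
  x (successors {u}): φ is true.
  y (successors {u}): φ is true.
  z (successors {u, x, t}): φ is true.
  t (successors {y}): φ is true.
  m (successors {v}): φ is true.
Detail at u (witness):
  At u: <>(~r | r) requires ~r | r at some successor in {v, x, y}.
    ~r | r holds at v, so <>(~r | r) is true at u.

Yes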